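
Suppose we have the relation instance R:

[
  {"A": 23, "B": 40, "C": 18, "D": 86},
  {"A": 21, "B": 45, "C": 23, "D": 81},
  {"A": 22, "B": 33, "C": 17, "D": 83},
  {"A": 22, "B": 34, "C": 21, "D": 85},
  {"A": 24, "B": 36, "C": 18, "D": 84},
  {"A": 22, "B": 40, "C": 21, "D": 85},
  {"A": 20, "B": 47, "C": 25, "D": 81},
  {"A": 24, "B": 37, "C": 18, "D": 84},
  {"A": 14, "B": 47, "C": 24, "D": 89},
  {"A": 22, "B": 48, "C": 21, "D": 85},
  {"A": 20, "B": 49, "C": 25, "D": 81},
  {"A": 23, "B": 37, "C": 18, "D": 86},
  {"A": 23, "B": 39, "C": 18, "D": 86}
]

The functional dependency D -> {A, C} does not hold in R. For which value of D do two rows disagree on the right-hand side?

D=86: 3 rows → {A,C} = (23, 18), (23, 18), (23, 18) ✓
D=81: 3 rows → {A,C} takes values {(21, 23), (20, 25)} — violation
D=83: 1 row → {A,C} = (22, 17) ✓
D=85: 3 rows → {A,C} = (22, 21), (22, 21), (22, 21) ✓
D=84: 2 rows → {A,C} = (24, 18), (24, 18) ✓
D=89: 1 row → {A,C} = (14, 24) ✓
The only D value with inconsistent RHS is D=81.

81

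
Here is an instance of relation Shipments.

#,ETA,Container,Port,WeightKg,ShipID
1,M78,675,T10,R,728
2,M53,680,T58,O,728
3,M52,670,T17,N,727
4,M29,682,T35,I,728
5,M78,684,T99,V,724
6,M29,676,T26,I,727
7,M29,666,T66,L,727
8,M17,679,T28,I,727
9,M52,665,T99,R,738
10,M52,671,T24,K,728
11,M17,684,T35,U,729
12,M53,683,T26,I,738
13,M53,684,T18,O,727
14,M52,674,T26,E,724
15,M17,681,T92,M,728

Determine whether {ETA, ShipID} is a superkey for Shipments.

Rows 6 and 7 have the same {ETA, ShipID} value (ETA=M29, ShipID=727) but are distinct tuples, so {ETA, ShipID} does not determine every attribute — not a superkey.

No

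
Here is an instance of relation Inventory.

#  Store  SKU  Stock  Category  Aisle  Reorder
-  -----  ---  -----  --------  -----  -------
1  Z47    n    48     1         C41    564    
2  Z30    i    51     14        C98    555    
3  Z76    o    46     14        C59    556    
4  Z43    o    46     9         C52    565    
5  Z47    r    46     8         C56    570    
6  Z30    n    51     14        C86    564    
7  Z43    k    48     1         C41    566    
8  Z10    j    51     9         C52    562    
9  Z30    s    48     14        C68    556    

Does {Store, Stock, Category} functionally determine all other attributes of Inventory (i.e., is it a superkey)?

Rows 2 and 6 have the same {Store, Stock, Category} value (Store=Z30, Stock=51, Category=14) but are distinct tuples, so {Store, Stock, Category} does not determine every attribute — not a superkey.

No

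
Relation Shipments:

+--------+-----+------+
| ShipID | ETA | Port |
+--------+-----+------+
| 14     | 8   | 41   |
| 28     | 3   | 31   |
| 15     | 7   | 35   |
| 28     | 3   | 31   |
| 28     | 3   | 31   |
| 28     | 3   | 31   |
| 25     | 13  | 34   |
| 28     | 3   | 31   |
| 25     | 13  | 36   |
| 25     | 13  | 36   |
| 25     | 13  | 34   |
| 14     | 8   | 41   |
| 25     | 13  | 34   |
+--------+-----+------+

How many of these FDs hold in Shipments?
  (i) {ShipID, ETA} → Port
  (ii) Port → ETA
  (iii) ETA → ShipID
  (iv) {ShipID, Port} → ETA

(i) {ShipID, ETA} → Port: (ShipID=25, ETA=13): 5 rows → Port takes values {34, 36} — violation — fails.
(ii) Port → ETA: every LHS value maps to a single RHS value — holds.
(iii) ETA → ShipID: every LHS value maps to a single RHS value — holds.
(iv) {ShipID, Port} → ETA: every LHS value maps to a single RHS value — holds.
3 of the 4 dependencies hold.

3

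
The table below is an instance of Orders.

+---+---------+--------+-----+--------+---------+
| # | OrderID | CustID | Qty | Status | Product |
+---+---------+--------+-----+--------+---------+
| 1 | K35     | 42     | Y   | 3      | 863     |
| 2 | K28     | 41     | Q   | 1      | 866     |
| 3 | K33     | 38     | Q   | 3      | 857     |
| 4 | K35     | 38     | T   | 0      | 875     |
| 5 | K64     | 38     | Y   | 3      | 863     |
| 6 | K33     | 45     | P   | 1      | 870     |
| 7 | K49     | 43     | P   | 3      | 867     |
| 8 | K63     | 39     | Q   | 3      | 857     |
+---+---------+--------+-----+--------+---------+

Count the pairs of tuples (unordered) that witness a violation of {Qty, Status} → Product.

(Qty=Y, Status=3): all 2 rows agree on Product — 0 pairs.
(Qty=Q, Status=3): all 2 rows agree on Product — 0 pairs.

0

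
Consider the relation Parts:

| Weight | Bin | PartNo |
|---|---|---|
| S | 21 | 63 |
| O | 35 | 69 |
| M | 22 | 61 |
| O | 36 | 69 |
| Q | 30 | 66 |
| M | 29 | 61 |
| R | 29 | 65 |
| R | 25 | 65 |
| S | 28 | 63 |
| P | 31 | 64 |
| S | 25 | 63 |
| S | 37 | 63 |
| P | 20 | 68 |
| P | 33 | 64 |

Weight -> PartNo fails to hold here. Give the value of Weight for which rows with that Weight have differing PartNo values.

P

Weight=S: 4 rows → PartNo = 63, 63, 63, 63 ✓
Weight=O: 2 rows → PartNo = 69, 69 ✓
Weight=M: 2 rows → PartNo = 61, 61 ✓
Weight=Q: 1 row → PartNo = 66 ✓
Weight=R: 2 rows → PartNo = 65, 65 ✓
Weight=P: 3 rows → PartNo takes values {64, 68} — violation
The only Weight value with inconsistent PartNo is Weight=P.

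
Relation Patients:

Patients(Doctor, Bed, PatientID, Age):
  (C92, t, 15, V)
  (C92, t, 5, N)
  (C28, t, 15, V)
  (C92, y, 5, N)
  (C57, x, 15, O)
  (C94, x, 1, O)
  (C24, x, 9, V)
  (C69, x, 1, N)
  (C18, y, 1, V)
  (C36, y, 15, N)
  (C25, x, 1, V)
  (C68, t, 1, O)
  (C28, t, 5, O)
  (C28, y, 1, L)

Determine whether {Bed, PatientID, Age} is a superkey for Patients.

No

Two distinct rows share (Bed=t, PatientID=15, Age=V), so {Bed, PatientID, Age} does not determine every attribute — not a superkey.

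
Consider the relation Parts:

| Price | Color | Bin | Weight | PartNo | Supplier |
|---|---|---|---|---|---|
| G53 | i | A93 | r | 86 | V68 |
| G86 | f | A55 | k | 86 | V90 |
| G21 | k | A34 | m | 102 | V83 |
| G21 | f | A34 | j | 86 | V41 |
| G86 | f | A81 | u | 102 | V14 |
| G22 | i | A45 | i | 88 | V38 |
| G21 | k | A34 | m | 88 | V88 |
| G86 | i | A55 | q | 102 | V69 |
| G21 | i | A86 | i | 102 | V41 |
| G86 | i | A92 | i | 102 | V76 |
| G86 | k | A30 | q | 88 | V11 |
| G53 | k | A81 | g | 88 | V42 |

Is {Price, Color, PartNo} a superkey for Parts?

No

Two distinct rows share (Price=G86, Color=i, PartNo=102), so {Price, Color, PartNo} does not determine every attribute — not a superkey.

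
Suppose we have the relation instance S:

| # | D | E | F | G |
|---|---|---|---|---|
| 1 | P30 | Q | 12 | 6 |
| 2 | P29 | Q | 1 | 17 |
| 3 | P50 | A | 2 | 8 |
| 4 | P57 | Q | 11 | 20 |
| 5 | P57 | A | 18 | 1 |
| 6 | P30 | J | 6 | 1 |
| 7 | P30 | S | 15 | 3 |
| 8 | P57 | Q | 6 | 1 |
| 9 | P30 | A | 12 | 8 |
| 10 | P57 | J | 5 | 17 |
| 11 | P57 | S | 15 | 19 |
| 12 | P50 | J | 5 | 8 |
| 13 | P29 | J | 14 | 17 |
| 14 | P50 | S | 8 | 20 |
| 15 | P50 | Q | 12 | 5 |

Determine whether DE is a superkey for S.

Rows 4 and 8 have the same DE value (D=P57, E=Q) but are distinct tuples, so DE does not determine every attribute — not a superkey.

No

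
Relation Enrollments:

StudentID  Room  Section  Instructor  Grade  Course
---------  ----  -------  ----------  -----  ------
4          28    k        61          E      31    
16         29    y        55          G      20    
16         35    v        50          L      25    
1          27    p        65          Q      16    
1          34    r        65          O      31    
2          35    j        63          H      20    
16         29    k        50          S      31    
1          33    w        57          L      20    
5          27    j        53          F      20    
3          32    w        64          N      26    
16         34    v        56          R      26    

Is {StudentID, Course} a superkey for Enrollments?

All 11 rows have distinct {StudentID, Course} values, so {StudentID, Course} → (all attributes) holds and {StudentID, Course} is a superkey.

Yes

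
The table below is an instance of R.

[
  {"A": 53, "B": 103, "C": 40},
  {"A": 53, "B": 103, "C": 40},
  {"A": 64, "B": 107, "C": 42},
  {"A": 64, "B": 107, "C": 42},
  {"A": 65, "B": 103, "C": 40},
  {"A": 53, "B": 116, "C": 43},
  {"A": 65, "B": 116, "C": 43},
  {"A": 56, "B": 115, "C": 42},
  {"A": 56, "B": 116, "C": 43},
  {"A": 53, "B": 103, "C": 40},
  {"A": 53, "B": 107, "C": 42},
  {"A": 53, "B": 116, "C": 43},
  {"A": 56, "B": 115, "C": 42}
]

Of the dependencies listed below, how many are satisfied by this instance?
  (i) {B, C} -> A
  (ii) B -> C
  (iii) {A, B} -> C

2

(i) {B, C} -> A: (B=103, C=40): 4 rows → A takes values {53, 65} — violation; (B=107, C=42): 3 rows → A takes values {64, 53} — violation; (B=116, C=43): 4 rows → A takes values {53, 65, 56} — violation — fails.
(ii) B -> C: every LHS value maps to a single RHS value — holds.
(iii) {A, B} -> C: every LHS value maps to a single RHS value — holds.
2 of the 3 dependencies hold.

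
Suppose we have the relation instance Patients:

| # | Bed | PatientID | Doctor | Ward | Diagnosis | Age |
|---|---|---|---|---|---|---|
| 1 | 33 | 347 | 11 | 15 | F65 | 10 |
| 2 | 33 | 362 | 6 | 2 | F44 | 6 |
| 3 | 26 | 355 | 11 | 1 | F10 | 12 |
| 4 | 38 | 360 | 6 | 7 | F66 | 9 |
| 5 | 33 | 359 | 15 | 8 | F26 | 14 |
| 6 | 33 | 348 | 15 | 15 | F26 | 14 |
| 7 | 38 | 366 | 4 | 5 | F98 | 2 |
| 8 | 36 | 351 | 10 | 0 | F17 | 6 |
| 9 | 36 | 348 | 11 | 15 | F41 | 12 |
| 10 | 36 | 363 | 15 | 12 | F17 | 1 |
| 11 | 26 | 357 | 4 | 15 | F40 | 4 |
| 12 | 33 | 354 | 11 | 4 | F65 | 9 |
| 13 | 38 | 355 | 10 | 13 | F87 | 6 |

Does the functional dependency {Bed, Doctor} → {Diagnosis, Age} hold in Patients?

(Bed=33, Doctor=11): rows 1, 12 → {Diagnosis,Age} takes values {(F65, 10), (F65, 9)} — violation
(Bed=33, Doctor=6): row 2 → {Diagnosis,Age} = (F44, 6) ✓
(Bed=26, Doctor=11): row 3 → {Diagnosis,Age} = (F10, 12) ✓
(Bed=38, Doctor=6): row 4 → {Diagnosis,Age} = (F66, 9) ✓
(Bed=33, Doctor=15): rows 5, 6 → {Diagnosis,Age} = (F26, 14), (F26, 14) ✓
(Bed=38, Doctor=4): row 7 → {Diagnosis,Age} = (F98, 2) ✓
(Bed=36, Doctor=10): row 8 → {Diagnosis,Age} = (F17, 6) ✓
(Bed=36, Doctor=11): row 9 → {Diagnosis,Age} = (F41, 12) ✓
(Bed=36, Doctor=15): row 10 → {Diagnosis,Age} = (F17, 1) ✓
(Bed=26, Doctor=4): row 11 → {Diagnosis,Age} = (F40, 4) ✓
(Bed=38, Doctor=10): row 13 → {Diagnosis,Age} = (F87, 6) ✓
Two rows agree on {Bed, Doctor} but differ on {Diagnosis, Age}, so {Bed, Doctor} → {Diagnosis, Age} does not hold.

No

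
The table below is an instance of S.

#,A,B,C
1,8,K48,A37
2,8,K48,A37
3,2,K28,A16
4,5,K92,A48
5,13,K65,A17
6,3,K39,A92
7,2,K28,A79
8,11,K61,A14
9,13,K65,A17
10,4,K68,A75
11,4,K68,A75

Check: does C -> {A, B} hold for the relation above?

C=A37: rows 1, 2 → {A,B} = (8, K48), (8, K48) ✓
C=A16: row 3 → {A,B} = (2, K28) ✓
C=A48: row 4 → {A,B} = (5, K92) ✓
C=A17: rows 5, 9 → {A,B} = (13, K65), (13, K65) ✓
C=A92: row 6 → {A,B} = (3, K39) ✓
C=A79: row 7 → {A,B} = (2, K28) ✓
C=A14: row 8 → {A,B} = (11, K61) ✓
C=A75: rows 10, 11 → {A,B} = (4, K68), (4, K68) ✓
Every C value is associated with a single {A, B} value, so C -> {A, B} holds.

Yes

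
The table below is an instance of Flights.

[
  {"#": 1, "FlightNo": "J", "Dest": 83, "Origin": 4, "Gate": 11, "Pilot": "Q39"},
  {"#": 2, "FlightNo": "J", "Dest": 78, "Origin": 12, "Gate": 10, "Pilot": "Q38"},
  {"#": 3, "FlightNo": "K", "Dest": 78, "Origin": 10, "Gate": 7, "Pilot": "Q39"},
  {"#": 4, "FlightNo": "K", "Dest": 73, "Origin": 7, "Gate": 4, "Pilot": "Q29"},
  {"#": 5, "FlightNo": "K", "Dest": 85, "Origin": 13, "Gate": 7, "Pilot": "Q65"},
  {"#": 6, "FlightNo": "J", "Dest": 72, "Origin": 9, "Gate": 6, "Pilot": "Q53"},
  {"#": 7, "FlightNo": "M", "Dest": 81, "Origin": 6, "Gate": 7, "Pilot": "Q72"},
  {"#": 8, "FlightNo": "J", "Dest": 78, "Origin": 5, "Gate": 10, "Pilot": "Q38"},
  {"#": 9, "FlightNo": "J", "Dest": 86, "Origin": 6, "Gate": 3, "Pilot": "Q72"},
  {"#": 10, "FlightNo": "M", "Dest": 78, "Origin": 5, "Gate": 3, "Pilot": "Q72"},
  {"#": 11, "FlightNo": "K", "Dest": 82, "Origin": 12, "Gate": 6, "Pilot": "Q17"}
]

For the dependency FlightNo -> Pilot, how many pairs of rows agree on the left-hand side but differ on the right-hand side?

15

FlightNo=J: violating pairs (1,2), (1,6), (1,8), (1,9), (2,6), (2,9), (6,8), (6,9), (8,9) — 9 pairs.
FlightNo=K: violating pairs (3,4), (3,5), (3,11), (4,5), (4,11), (5,11) — 6 pairs.
FlightNo=M: all 2 rows agree on Pilot — 0 pairs.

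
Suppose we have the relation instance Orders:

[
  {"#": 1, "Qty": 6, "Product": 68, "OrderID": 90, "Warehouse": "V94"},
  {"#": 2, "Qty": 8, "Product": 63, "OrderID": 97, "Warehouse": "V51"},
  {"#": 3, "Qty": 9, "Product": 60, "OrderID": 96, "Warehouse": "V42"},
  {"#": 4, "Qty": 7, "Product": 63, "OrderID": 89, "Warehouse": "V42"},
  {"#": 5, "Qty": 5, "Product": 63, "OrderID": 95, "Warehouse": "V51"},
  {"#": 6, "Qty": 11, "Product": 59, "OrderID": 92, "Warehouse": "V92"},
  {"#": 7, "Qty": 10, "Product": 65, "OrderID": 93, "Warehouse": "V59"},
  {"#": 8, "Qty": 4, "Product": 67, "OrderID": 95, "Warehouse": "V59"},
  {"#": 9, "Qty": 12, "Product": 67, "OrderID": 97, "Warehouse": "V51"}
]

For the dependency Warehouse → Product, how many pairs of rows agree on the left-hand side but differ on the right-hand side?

4

Warehouse=V51: violating pairs (2,9), (5,9) — 2 pairs.
Warehouse=V42: violating pairs (3,4) — 1 pair.
Warehouse=V59: violating pairs (7,8) — 1 pair.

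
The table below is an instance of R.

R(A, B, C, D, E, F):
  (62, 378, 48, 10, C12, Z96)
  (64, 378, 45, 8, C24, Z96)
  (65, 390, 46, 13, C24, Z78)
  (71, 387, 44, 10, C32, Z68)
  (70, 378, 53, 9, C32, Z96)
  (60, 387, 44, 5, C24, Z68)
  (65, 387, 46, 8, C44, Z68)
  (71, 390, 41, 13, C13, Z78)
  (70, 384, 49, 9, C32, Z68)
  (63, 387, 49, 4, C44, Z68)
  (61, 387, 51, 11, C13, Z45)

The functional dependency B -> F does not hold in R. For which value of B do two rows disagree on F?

387

B=378: 3 rows → F = Z96, Z96, Z96 ✓
B=390: 2 rows → F = Z78, Z78 ✓
B=387: 5 rows → F takes values {Z68, Z45} — violation
B=384: 1 row → F = Z68 ✓
The only B value with inconsistent F is B=387.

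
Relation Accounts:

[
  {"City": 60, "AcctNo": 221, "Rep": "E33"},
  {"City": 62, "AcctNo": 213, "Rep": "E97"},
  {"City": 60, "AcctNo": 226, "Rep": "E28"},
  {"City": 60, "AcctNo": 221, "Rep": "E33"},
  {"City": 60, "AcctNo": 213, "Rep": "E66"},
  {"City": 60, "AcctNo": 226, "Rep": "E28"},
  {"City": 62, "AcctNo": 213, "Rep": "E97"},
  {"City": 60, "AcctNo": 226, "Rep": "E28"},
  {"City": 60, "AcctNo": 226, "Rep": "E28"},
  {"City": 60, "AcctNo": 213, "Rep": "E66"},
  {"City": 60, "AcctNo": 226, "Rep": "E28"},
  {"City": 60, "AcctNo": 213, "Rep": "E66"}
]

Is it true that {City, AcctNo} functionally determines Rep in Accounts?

(City=60, AcctNo=221): 2 rows → Rep = E33, E33 ✓
(City=62, AcctNo=213): 2 rows → Rep = E97, E97 ✓
(City=60, AcctNo=226): 5 rows → Rep = E28, E28, E28, E28, E28 ✓
(City=60, AcctNo=213): 3 rows → Rep = E66, E66, E66 ✓
Every {City, AcctNo} value is associated with a single Rep value, so {City, AcctNo} -> Rep holds.

Yes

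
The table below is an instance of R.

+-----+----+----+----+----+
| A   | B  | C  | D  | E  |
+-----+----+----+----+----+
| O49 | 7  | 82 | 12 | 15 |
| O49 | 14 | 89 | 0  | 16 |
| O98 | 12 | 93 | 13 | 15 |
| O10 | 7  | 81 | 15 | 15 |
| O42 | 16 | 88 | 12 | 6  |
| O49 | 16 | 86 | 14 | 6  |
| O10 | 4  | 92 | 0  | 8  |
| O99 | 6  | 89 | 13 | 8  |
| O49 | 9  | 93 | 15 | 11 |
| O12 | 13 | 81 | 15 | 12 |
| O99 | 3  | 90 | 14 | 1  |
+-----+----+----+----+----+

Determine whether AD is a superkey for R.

All 11 rows have distinct AD values, so AD → (all attributes) holds and AD is a superkey.

Yes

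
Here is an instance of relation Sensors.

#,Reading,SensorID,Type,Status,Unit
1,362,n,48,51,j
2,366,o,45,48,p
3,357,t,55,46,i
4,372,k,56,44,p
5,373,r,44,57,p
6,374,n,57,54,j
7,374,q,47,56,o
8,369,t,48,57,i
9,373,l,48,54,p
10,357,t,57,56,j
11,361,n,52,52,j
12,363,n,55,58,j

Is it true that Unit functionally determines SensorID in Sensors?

No

Unit=j: rows 1, 6, 10, 11, 12 → SensorID takes values {n, t} — violation
Unit=p: rows 2, 4, 5, 9 → SensorID takes values {o, k, r, l} — violation
Unit=i: rows 3, 8 → SensorID = t, t ✓
Unit=o: row 7 → SensorID = q ✓
Two rows agree on Unit but differ on SensorID, so Unit -> SensorID does not hold.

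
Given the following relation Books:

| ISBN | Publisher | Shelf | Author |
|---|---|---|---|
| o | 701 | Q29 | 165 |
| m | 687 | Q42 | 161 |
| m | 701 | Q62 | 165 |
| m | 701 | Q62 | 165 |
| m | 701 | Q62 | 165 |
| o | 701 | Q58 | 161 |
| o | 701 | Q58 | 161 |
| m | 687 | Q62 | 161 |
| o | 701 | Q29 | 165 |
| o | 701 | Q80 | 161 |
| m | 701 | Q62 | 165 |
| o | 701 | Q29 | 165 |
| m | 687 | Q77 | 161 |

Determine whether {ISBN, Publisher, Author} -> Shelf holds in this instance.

(ISBN=o, Publisher=701, Author=165): 3 rows → Shelf = Q29, Q29, Q29 ✓
(ISBN=m, Publisher=687, Author=161): 3 rows → Shelf takes values {Q42, Q62, Q77} — violation
(ISBN=m, Publisher=701, Author=165): 4 rows → Shelf = Q62, Q62, Q62, Q62 ✓
(ISBN=o, Publisher=701, Author=161): 3 rows → Shelf takes values {Q58, Q80} — violation
Two rows agree on {ISBN, Publisher, Author} but differ on Shelf, so {ISBN, Publisher, Author} -> Shelf does not hold.

No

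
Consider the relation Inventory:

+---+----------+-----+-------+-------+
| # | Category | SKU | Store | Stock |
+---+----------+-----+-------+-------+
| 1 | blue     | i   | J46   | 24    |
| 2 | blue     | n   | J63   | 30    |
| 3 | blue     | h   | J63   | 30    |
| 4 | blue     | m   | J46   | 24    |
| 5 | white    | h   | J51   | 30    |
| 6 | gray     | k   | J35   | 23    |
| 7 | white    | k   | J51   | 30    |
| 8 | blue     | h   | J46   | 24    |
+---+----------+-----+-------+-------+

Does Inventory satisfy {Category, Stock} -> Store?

(Category=blue, Stock=24): rows 1, 4, 8 → Store = J46, J46, J46 ✓
(Category=blue, Stock=30): rows 2, 3 → Store = J63, J63 ✓
(Category=white, Stock=30): rows 5, 7 → Store = J51, J51 ✓
(Category=gray, Stock=23): row 6 → Store = J35 ✓
Every {Category, Stock} value is associated with a single Store value, so {Category, Stock} -> Store holds.

Yes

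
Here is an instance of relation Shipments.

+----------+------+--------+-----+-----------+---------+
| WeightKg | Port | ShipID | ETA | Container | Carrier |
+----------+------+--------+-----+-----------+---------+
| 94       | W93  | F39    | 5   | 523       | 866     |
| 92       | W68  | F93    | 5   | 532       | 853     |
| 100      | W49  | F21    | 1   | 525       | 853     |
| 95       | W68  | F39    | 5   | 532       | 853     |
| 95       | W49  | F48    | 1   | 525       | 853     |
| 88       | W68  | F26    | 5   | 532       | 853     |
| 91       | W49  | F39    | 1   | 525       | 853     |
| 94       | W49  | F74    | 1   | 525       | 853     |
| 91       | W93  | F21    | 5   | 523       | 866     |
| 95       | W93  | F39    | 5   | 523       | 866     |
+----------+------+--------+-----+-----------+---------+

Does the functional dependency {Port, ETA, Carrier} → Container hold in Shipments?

Yes

(Port=W93, ETA=5, Carrier=866): 3 rows → Container = 523, 523, 523 ✓
(Port=W68, ETA=5, Carrier=853): 3 rows → Container = 532, 532, 532 ✓
(Port=W49, ETA=1, Carrier=853): 4 rows → Container = 525, 525, 525, 525 ✓
Every {Port, ETA, Carrier} value is associated with a single Container value, so {Port, ETA, Carrier} → Container holds.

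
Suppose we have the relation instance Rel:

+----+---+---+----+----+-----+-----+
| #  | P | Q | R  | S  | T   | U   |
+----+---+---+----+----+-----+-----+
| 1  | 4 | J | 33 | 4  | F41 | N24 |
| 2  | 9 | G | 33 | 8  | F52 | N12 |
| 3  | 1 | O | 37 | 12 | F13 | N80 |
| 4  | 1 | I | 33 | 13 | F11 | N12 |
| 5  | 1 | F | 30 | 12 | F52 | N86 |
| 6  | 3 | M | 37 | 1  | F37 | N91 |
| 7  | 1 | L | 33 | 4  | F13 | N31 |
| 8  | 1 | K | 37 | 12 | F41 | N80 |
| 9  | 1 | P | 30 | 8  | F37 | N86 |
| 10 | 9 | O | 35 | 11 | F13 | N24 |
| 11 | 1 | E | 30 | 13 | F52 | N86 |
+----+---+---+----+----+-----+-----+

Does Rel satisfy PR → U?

No

(P=4, R=33): row 1 → U = N24 ✓
(P=9, R=33): row 2 → U = N12 ✓
(P=1, R=37): rows 3, 8 → U = N80, N80 ✓
(P=1, R=33): rows 4, 7 → U takes values {N12, N31} — violation
(P=1, R=30): rows 5, 9, 11 → U = N86, N86, N86 ✓
(P=3, R=37): row 6 → U = N91 ✓
(P=9, R=35): row 10 → U = N24 ✓
Two rows agree on PR but differ on U, so PR → U does not hold.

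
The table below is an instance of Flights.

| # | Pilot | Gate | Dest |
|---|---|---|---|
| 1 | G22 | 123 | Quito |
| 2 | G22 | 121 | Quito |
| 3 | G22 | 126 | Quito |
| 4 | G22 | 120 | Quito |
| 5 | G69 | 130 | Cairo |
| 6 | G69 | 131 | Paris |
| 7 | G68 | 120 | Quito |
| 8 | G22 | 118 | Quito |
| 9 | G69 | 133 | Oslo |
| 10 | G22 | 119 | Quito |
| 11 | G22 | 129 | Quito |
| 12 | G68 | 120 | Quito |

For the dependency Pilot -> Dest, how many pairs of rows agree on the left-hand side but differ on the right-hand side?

Pilot=G22: all 7 rows agree on Dest — 0 pairs.
Pilot=G69: violating pairs (5,6), (5,9), (6,9) — 3 pairs.
Pilot=G68: all 2 rows agree on Dest — 0 pairs.

3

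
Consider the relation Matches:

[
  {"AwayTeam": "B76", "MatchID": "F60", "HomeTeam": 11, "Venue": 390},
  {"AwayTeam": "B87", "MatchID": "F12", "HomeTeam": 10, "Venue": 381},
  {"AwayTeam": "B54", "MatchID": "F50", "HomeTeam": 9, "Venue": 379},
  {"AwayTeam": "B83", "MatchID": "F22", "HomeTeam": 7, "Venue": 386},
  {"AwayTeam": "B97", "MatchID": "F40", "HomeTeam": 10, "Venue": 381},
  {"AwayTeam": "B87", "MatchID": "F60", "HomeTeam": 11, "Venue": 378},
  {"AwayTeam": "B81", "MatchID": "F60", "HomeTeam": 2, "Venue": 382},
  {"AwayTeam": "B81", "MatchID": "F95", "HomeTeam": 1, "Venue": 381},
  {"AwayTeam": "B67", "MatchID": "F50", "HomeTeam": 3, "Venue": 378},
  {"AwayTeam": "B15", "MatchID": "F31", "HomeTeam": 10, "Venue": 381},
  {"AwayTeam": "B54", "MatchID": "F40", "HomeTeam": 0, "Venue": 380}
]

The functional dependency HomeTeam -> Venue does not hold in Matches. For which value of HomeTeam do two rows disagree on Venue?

11

HomeTeam=11: 2 rows → Venue takes values {390, 378} — violation
HomeTeam=10: 3 rows → Venue = 381, 381, 381 ✓
HomeTeam=9: 1 row → Venue = 379 ✓
HomeTeam=7: 1 row → Venue = 386 ✓
HomeTeam=2: 1 row → Venue = 382 ✓
HomeTeam=1: 1 row → Venue = 381 ✓
HomeTeam=3: 1 row → Venue = 378 ✓
HomeTeam=0: 1 row → Venue = 380 ✓
The only HomeTeam value with inconsistent Venue is HomeTeam=11.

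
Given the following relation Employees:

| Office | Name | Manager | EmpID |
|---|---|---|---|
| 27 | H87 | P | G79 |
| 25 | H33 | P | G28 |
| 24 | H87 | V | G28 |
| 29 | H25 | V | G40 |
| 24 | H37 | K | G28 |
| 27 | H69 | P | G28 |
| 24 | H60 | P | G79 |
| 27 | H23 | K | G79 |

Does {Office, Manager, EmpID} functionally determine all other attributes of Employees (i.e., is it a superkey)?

All 8 rows have distinct {Office, Manager, EmpID} values, so {Office, Manager, EmpID} → (all attributes) holds and {Office, Manager, EmpID} is a superkey.

Yes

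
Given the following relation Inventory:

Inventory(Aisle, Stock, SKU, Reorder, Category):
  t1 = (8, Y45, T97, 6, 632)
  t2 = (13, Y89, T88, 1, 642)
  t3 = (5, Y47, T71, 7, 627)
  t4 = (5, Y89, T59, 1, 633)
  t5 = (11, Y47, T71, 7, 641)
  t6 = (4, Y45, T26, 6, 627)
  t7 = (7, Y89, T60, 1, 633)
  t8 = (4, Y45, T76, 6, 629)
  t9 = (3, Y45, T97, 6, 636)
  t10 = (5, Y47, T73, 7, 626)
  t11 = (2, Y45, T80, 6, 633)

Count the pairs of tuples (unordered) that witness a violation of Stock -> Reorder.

Stock=Y45: all 5 rows agree on Reorder — 0 pairs.
Stock=Y89: all 3 rows agree on Reorder — 0 pairs.
Stock=Y47: all 3 rows agree on Reorder — 0 pairs.

0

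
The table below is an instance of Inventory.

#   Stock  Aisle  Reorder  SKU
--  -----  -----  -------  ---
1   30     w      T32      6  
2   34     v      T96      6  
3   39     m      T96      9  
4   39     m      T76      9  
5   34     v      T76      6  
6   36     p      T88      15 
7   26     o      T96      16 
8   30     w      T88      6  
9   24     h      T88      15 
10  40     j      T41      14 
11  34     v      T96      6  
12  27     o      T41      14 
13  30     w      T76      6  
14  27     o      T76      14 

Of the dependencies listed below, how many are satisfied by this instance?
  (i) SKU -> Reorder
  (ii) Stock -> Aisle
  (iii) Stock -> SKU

(i) SKU -> Reorder: SKU=6: rows 1, 2, 5, 8, 11, 13 → Reorder takes values {T32, T96, T76, T88} — violation; SKU=9: rows 3, 4 → Reorder takes values {T96, T76} — violation; SKU=14: rows 10, 12, 14 → Reorder takes values {T41, T76} — violation — fails.
(ii) Stock -> Aisle: every LHS value maps to a single RHS value — holds.
(iii) Stock -> SKU: every LHS value maps to a single RHS value — holds.
2 of the 3 dependencies hold.

2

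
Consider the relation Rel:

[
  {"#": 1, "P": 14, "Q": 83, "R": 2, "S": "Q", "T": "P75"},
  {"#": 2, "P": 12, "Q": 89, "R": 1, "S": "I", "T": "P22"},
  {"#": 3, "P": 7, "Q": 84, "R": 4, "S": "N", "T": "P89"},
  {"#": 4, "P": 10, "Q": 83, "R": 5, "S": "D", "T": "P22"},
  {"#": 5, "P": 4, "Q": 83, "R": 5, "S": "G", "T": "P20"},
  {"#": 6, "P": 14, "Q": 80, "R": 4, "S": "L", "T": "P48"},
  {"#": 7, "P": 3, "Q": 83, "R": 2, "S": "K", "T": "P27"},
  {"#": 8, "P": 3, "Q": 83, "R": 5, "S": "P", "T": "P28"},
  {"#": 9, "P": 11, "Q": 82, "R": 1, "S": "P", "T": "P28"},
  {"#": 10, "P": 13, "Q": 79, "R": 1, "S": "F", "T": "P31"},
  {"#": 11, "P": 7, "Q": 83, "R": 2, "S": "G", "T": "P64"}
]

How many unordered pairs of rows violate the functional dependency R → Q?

4

R=2: all 3 rows agree on Q — 0 pairs.
R=1: violating pairs (2,9), (2,10), (9,10) — 3 pairs.
R=4: violating pairs (3,6) — 1 pair.
R=5: all 3 rows agree on Q — 0 pairs.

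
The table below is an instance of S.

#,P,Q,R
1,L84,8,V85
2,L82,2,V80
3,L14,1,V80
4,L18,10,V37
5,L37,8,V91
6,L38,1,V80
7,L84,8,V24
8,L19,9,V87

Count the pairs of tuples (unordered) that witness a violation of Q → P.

3

Q=8: violating pairs (1,5), (5,7) — 2 pairs.
Q=1: violating pairs (3,6) — 1 pair.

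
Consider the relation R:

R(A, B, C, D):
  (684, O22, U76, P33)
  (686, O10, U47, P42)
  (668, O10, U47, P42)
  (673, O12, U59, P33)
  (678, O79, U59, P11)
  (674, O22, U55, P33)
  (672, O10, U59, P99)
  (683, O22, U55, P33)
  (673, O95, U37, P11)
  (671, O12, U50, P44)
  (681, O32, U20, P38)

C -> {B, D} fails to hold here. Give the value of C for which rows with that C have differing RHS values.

U59

C=U76: 1 row → {B,D} = (O22, P33) ✓
C=U47: 2 rows → {B,D} = (O10, P42), (O10, P42) ✓
C=U59: 3 rows → {B,D} takes values {(O12, P33), (O79, P11), (O10, P99)} — violation
C=U55: 2 rows → {B,D} = (O22, P33), (O22, P33) ✓
C=U37: 1 row → {B,D} = (O95, P11) ✓
C=U50: 1 row → {B,D} = (O12, P44) ✓
C=U20: 1 row → {B,D} = (O32, P38) ✓
The only C value with inconsistent RHS is C=U59.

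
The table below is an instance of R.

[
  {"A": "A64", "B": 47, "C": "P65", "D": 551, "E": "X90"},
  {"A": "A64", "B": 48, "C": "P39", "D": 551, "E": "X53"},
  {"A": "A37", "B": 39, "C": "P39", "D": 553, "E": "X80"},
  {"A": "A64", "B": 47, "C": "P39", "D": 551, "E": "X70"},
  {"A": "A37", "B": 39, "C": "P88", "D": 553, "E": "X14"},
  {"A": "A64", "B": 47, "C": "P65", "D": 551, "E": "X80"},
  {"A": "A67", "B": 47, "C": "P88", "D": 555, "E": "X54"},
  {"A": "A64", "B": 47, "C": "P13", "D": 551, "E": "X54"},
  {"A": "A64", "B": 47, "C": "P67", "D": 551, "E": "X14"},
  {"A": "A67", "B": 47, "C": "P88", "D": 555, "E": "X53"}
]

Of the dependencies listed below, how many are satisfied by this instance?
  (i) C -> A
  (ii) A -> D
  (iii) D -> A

(i) C -> A: C=P39: 3 rows → A takes values {A64, A37} — violation; C=P88: 3 rows → A takes values {A37, A67} — violation — fails.
(ii) A -> D: every LHS value maps to a single RHS value — holds.
(iii) D -> A: every LHS value maps to a single RHS value — holds.
2 of the 3 dependencies hold.

2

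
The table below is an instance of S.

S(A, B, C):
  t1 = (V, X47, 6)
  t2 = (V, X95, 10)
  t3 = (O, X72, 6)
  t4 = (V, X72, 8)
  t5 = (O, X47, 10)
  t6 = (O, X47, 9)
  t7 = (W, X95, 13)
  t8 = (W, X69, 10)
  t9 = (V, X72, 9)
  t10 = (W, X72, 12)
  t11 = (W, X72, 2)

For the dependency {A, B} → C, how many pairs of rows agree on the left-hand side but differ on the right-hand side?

3

(A=V, B=X72): violating pairs (4,9) — 1 pair.
(A=O, B=X47): violating pairs (5,6) — 1 pair.
(A=W, B=X72): violating pairs (10,11) — 1 pair.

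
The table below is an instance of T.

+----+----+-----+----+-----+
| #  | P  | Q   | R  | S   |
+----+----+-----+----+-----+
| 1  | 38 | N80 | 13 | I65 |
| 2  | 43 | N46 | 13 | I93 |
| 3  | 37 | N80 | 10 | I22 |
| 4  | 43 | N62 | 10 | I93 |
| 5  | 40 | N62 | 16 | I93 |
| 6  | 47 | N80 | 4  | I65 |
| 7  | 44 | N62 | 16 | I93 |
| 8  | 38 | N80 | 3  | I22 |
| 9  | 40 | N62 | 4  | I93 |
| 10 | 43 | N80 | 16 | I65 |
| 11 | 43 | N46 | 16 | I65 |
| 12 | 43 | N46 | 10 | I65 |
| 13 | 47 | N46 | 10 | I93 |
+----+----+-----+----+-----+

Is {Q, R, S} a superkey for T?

No

Rows 5 and 7 have the same {Q, R, S} value (Q=N62, R=16, S=I93) but are distinct tuples, so {Q, R, S} does not determine every attribute — not a superkey.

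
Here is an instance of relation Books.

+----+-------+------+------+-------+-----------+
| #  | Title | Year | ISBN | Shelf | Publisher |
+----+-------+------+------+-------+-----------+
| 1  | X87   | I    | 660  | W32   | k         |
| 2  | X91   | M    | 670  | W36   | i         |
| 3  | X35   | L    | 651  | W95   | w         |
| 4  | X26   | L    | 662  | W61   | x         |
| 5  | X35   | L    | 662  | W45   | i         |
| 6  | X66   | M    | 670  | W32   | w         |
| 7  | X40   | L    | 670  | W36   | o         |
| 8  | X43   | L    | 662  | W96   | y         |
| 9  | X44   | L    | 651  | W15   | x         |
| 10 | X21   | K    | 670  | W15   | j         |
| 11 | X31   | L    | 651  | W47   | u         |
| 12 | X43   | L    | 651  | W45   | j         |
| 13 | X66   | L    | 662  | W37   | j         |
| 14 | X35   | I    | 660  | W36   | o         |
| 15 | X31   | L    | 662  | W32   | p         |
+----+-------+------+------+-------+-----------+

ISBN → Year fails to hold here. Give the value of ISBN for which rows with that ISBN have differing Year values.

ISBN=660: rows 1, 14 → Year = I, I ✓
ISBN=670: rows 2, 6, 7, 10 → Year takes values {M, L, K} — violation
ISBN=651: rows 3, 9, 11, 12 → Year = L, L, L, L ✓
ISBN=662: rows 4, 5, 8, 13, 15 → Year = L, L, L, L, L ✓
The only ISBN value with inconsistent Year is ISBN=670.

670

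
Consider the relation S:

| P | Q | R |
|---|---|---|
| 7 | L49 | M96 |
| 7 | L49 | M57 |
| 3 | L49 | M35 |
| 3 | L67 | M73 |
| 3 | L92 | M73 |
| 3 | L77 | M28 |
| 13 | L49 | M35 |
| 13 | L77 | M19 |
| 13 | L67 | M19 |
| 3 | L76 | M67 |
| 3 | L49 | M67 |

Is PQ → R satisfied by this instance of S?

No

(P=7, Q=L49): 2 rows → R takes values {M96, M57} — violation
(P=3, Q=L49): 2 rows → R takes values {M35, M67} — violation
(P=3, Q=L67): 1 row → R = M73 ✓
(P=3, Q=L92): 1 row → R = M73 ✓
(P=3, Q=L77): 1 row → R = M28 ✓
(P=13, Q=L49): 1 row → R = M35 ✓
(P=13, Q=L77): 1 row → R = M19 ✓
(P=13, Q=L67): 1 row → R = M19 ✓
(P=3, Q=L76): 1 row → R = M67 ✓
Two rows agree on PQ but differ on R, so PQ → R does not hold.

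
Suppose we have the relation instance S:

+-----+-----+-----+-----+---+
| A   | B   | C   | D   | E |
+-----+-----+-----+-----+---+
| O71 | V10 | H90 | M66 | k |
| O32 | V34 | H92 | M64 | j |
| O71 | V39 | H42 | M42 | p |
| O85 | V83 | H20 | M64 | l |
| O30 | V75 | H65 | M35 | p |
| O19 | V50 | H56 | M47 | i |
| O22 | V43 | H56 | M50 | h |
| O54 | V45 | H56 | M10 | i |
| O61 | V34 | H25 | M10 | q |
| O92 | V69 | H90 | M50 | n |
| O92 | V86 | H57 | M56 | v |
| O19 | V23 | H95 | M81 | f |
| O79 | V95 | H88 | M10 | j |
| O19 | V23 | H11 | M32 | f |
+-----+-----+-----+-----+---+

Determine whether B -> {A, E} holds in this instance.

No

B=V10: 1 row → {A,E} = (O71, k) ✓
B=V34: 2 rows → {A,E} takes values {(O32, j), (O61, q)} — violation
B=V39: 1 row → {A,E} = (O71, p) ✓
B=V83: 1 row → {A,E} = (O85, l) ✓
B=V75: 1 row → {A,E} = (O30, p) ✓
B=V50: 1 row → {A,E} = (O19, i) ✓
B=V43: 1 row → {A,E} = (O22, h) ✓
B=V45: 1 row → {A,E} = (O54, i) ✓
B=V69: 1 row → {A,E} = (O92, n) ✓
B=V86: 1 row → {A,E} = (O92, v) ✓
B=V23: 2 rows → {A,E} = (O19, f), (O19, f) ✓
B=V95: 1 row → {A,E} = (O79, j) ✓
Two rows agree on B but differ on {A, E}, so B -> {A, E} does not hold.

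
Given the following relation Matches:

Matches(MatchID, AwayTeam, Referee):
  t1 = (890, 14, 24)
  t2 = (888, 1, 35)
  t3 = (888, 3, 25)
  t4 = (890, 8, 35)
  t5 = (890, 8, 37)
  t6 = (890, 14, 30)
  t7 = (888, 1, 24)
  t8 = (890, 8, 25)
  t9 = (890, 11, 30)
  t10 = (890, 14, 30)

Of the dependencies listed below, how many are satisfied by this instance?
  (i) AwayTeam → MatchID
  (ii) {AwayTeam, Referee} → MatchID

(i) AwayTeam → MatchID: every LHS value maps to a single RHS value — holds.
(ii) {AwayTeam, Referee} → MatchID: every LHS value maps to a single RHS value — holds.
2 of the 2 dependencies hold.

2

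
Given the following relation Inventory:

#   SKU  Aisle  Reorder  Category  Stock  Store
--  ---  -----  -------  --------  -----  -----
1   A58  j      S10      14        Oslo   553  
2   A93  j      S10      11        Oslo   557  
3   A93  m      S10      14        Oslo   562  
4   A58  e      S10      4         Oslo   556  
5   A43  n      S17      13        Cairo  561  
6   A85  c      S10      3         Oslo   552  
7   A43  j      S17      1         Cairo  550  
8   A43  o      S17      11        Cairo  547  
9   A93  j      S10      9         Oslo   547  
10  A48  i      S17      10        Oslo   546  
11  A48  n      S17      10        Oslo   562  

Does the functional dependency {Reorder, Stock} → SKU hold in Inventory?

(Reorder=S10, Stock=Oslo): rows 1, 2, 3, 4, 6, 9 → SKU takes values {A58, A93, A85} — violation
(Reorder=S17, Stock=Cairo): rows 5, 7, 8 → SKU = A43, A43, A43 ✓
(Reorder=S17, Stock=Oslo): rows 10, 11 → SKU = A48, A48 ✓
Two rows agree on {Reorder, Stock} but differ on SKU, so {Reorder, Stock} → SKU does not hold.

No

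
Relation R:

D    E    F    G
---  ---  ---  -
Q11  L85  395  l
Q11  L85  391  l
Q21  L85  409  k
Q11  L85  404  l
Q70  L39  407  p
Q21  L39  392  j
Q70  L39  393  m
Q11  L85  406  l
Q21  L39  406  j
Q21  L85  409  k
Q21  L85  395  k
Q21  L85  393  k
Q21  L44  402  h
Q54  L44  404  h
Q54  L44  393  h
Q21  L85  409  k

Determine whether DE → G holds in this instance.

(D=Q11, E=L85): 4 rows → G = l, l, l, l ✓
(D=Q21, E=L85): 5 rows → G = k, k, k, k, k ✓
(D=Q70, E=L39): 2 rows → G takes values {p, m} — violation
(D=Q21, E=L39): 2 rows → G = j, j ✓
(D=Q21, E=L44): 1 row → G = h ✓
(D=Q54, E=L44): 2 rows → G = h, h ✓
Two rows agree on DE but differ on G, so DE → G does not hold.

No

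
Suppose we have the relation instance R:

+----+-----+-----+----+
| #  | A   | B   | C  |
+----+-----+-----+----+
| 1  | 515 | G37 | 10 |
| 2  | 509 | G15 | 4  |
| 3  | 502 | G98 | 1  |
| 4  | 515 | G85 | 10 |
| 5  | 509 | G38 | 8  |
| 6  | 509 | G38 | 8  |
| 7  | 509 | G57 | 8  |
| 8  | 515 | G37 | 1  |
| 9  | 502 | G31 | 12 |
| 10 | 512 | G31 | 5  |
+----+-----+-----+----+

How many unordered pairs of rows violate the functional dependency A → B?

A=515: violating pairs (1,4), (4,8) — 2 pairs.
A=509: violating pairs (2,5), (2,6), (2,7), (5,7), (6,7) — 5 pairs.
A=502: violating pairs (3,9) — 1 pair.

8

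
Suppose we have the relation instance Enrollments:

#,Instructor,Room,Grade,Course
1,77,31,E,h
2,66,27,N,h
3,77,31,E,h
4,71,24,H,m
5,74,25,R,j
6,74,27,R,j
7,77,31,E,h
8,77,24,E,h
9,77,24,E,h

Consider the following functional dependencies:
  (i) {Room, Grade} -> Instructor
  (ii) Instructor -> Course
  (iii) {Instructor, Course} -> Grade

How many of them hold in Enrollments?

3

(i) {Room, Grade} -> Instructor: every LHS value maps to a single RHS value — holds.
(ii) Instructor -> Course: every LHS value maps to a single RHS value — holds.
(iii) {Instructor, Course} -> Grade: every LHS value maps to a single RHS value — holds.
3 of the 3 dependencies hold.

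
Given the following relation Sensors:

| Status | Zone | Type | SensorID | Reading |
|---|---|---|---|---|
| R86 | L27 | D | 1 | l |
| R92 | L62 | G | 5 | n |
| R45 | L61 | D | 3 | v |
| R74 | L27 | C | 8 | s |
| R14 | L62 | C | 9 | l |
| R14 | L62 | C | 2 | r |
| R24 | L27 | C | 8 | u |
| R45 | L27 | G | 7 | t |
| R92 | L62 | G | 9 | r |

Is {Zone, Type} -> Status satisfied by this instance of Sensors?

No

(Zone=L27, Type=D): 1 row → Status = R86 ✓
(Zone=L62, Type=G): 2 rows → Status = R92, R92 ✓
(Zone=L61, Type=D): 1 row → Status = R45 ✓
(Zone=L27, Type=C): 2 rows → Status takes values {R74, R24} — violation
(Zone=L62, Type=C): 2 rows → Status = R14, R14 ✓
(Zone=L27, Type=G): 1 row → Status = R45 ✓
Two rows agree on {Zone, Type} but differ on Status, so {Zone, Type} -> Status does not hold.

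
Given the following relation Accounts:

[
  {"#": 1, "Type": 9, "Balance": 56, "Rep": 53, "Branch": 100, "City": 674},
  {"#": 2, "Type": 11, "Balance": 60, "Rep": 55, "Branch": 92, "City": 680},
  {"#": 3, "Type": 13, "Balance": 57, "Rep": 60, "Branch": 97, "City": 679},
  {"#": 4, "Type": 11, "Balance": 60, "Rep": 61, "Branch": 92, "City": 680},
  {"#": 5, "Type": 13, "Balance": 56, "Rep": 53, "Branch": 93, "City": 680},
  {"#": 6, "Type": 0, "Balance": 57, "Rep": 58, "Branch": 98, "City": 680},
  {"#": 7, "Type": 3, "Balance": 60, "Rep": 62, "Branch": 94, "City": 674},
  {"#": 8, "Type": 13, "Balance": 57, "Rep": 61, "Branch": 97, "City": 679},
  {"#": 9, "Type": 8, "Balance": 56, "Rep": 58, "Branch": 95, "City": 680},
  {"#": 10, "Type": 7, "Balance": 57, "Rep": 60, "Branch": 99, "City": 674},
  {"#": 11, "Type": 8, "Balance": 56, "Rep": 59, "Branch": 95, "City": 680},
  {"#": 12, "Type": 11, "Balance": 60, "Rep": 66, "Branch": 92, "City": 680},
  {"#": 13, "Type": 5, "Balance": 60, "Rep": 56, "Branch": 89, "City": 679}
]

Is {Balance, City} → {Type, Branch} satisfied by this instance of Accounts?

No

(Balance=56, City=674): row 1 → {Type,Branch} = (9, 100) ✓
(Balance=60, City=680): rows 2, 4, 12 → {Type,Branch} = (11, 92), (11, 92), (11, 92) ✓
(Balance=57, City=679): rows 3, 8 → {Type,Branch} = (13, 97), (13, 97) ✓
(Balance=56, City=680): rows 5, 9, 11 → {Type,Branch} takes values {(13, 93), (8, 95)} — violation
(Balance=57, City=680): row 6 → {Type,Branch} = (0, 98) ✓
(Balance=60, City=674): row 7 → {Type,Branch} = (3, 94) ✓
(Balance=57, City=674): row 10 → {Type,Branch} = (7, 99) ✓
(Balance=60, City=679): row 13 → {Type,Branch} = (5, 89) ✓
Two rows agree on {Balance, City} but differ on {Type, Branch}, so {Balance, City} → {Type, Branch} does not hold.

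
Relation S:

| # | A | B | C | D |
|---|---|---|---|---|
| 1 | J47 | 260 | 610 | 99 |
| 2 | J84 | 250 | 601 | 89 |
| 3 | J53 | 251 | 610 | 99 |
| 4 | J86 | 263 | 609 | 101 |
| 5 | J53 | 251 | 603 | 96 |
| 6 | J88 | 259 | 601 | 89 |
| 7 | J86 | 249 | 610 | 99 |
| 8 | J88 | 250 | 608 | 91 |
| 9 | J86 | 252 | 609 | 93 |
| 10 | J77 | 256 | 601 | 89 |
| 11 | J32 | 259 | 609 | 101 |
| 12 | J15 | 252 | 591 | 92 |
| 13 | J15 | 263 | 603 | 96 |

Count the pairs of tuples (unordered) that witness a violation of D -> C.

D=99: all 3 rows agree on C — 0 pairs.
D=89: all 3 rows agree on C — 0 pairs.
D=101: all 2 rows agree on C — 0 pairs.
D=96: all 2 rows agree on C — 0 pairs.

0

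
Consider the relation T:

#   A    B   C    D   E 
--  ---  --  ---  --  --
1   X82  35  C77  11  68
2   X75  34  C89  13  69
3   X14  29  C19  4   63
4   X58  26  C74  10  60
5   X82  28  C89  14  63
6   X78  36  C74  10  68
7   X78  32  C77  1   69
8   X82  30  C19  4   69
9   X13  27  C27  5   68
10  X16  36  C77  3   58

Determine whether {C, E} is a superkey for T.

All 10 rows have distinct {C, E} values, so {C, E} → (all attributes) holds and {C, E} is a superkey.

Yes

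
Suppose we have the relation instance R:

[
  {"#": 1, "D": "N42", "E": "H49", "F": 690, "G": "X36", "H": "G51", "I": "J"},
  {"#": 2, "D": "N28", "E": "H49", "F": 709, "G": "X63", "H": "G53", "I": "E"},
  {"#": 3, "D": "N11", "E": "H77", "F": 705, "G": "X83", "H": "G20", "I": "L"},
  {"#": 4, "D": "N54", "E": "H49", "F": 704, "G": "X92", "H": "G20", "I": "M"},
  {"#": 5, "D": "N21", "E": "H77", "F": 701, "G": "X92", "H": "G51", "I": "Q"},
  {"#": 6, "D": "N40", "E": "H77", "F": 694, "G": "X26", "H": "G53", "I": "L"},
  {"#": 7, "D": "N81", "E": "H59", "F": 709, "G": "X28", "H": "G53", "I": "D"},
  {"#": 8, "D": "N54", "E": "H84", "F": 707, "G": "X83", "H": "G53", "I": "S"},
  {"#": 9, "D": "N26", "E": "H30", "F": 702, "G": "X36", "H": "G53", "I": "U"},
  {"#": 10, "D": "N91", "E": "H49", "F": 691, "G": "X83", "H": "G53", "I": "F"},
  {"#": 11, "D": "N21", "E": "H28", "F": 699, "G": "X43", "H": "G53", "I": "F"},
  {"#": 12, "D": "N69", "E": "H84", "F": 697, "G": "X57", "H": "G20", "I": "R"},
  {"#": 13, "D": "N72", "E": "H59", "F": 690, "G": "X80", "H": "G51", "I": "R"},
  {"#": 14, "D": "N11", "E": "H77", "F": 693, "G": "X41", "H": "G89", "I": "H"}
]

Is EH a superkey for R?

Rows 2 and 10 have the same EH value (E=H49, H=G53) but are distinct tuples, so EH does not determine every attribute — not a superkey.

No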